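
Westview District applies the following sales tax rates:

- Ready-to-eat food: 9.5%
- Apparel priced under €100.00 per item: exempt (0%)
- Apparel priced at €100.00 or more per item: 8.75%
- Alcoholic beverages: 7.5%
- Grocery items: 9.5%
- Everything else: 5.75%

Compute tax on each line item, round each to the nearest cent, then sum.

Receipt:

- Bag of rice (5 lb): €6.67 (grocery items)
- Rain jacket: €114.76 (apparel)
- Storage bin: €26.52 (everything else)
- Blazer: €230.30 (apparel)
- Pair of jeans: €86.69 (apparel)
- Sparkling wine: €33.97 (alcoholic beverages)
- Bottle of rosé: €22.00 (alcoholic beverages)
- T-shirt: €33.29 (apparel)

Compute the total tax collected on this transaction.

Bag of rice (5 lb) €6.67: grocery items → 9.5% → €0.63
Rain jacket €114.76: apparel, €100.00 or more → 8.75% → €10.04
Storage bin €26.52: everything else → 5.75% → €1.52
Blazer €230.30: apparel, €100.00 or more → 8.75% → €20.15
Pair of jeans €86.69: apparel, under €100.00 → 0% → €0.00
Sparkling wine €33.97: alcoholic beverages → 7.5% → €2.55
Bottle of rosé €22.00: alcoholic beverages → 7.5% → €1.65
T-shirt €33.29: apparel, under €100.00 → 0% → €0.00
Total tax = €0.63 + €10.04 + €1.52 + €20.15 + €2.55 + €1.65 = €36.54

€36.54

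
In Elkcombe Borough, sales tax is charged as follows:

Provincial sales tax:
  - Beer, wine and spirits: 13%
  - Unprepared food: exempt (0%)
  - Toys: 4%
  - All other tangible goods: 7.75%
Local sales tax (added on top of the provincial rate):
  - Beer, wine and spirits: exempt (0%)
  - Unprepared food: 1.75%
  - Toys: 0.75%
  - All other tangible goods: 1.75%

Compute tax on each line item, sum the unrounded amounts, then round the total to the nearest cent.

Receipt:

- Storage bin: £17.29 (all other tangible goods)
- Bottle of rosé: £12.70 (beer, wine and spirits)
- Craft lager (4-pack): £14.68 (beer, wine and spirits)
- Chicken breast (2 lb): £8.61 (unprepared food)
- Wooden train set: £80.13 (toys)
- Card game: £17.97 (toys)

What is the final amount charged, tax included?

£161.39

Storage bin £17.29: all other tangible goods → 7.75% + 1.75% local = 9.5% → £1.64255
Bottle of rosé £12.70: beer, wine and spirits → 13% + 0% local = 13% → £1.651
Craft lager (4-pack) £14.68: beer, wine and spirits → 13% + 0% local = 13% → £1.9084
Chicken breast (2 lb) £8.61: unprepared food → 0% + 1.75% local = 1.75% → £0.150675
Wooden train set £80.13: toys → 4% + 0.75% local = 4.75% → £3.806175
Card game £17.97: toys → 4% + 0.75% local = 4.75% → £0.853575
Subtotal = £151.38; unrounded tax = £10.012375 → £10.01; total due = £161.39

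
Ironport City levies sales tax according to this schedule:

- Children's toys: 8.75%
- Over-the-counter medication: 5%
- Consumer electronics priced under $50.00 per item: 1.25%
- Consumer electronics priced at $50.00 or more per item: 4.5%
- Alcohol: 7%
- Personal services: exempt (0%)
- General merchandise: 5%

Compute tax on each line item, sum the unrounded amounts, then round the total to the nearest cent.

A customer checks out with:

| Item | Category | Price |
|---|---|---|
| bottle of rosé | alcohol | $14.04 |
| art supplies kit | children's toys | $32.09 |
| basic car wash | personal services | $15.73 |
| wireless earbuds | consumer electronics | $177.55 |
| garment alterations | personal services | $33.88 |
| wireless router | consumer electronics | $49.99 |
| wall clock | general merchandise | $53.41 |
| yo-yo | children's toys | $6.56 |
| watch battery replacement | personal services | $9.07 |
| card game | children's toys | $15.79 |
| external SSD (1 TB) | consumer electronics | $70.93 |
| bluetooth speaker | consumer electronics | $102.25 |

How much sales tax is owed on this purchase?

Bottle of rosé $14.04: alcohol → 7% → $0.9828
Art supplies kit $32.09: children's toys → 8.75% → $2.807875
Basic car wash $15.73: personal services → 0% → $0.00
Wireless earbuds $177.55: consumer electronics, $50.00 or more → 4.5% → $7.98975
Garment alterations $33.88: personal services → 0% → $0.00
Wireless router $49.99: consumer electronics, under $50.00 → 1.25% → $0.624875
Wall clock $53.41: general merchandise → 5% → $2.6705
Yo-yo $6.56: children's toys → 8.75% → $0.574
Watch battery replacement $9.07: personal services → 0% → $0.00
Card game $15.79: children's toys → 8.75% → $1.381625
External SSD (1 TB) $70.93: consumer electronics, $50.00 or more → 4.5% → $3.19185
Bluetooth speaker $102.25: consumer electronics, $50.00 or more → 4.5% → $4.60125
Unrounded tax sum = $24.824525 → $24.82

$24.82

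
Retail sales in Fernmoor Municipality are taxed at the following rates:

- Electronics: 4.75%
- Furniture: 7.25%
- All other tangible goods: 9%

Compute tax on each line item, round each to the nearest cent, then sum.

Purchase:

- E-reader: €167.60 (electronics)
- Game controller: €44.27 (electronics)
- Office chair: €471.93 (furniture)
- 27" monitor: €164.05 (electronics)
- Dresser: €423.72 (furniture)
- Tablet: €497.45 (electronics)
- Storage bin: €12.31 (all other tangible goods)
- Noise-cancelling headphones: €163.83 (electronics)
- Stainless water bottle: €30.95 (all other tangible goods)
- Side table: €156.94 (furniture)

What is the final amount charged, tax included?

€2262.52

E-reader €167.60: electronics → 4.75% → €7.96
Game controller €44.27: electronics → 4.75% → €2.10
Office chair €471.93: furniture → 7.25% → €34.21
27" monitor €164.05: electronics → 4.75% → €7.79
Dresser €423.72: furniture → 7.25% → €30.72
Tablet €497.45: electronics → 4.75% → €23.63
Storage bin €12.31: all other tangible goods → 9% → €1.11
Noise-cancelling headphones €163.83: electronics → 4.75% → €7.78
Stainless water bottle €30.95: all other tangible goods → 9% → €2.79
Side table €156.94: furniture → 7.25% → €11.38
Subtotal = €2133.05; tax = €129.47; total due = €2262.52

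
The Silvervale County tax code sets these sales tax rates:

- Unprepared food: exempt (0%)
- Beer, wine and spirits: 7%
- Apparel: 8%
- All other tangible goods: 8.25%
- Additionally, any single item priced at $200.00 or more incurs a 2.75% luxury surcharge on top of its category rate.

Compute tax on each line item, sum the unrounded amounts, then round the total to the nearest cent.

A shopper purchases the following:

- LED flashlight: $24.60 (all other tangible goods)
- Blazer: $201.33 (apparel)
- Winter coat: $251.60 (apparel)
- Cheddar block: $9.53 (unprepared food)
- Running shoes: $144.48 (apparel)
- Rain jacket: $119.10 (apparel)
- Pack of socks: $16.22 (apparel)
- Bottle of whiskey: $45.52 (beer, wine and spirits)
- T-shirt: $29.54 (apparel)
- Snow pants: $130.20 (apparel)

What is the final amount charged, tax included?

LED flashlight $24.60: all other tangible goods → 8.25% → $2.0295
Blazer $201.33: apparel → 8% + 2.75% surcharge = 10.75% → $21.642975
Winter coat $251.60: apparel → 8% + 2.75% surcharge = 10.75% → $27.047
Cheddar block $9.53: unprepared food → 0% → $0.00
Running shoes $144.48: apparel → 8% → $11.5584
Rain jacket $119.10: apparel → 8% → $9.528
Pack of socks $16.22: apparel → 8% → $1.2976
Bottle of whiskey $45.52: beer, wine and spirits → 7% → $3.1864
T-shirt $29.54: apparel → 8% → $2.3632
Snow pants $130.20: apparel → 8% → $10.416
Subtotal = $972.12; unrounded tax = $89.069075 → $89.07; total due = $1061.19

$1061.19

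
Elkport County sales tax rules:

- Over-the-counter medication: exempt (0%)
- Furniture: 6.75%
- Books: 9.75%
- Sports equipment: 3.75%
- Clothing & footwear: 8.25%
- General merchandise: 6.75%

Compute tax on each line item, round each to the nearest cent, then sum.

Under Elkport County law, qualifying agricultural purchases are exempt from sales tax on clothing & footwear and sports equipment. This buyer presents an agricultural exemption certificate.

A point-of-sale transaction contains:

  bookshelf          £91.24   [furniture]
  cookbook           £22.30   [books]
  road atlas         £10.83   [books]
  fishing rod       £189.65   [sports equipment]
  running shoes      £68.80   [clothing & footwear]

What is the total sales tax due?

Bookshelf £91.24: furniture → 6.75% → £6.16
Cookbook £22.30: books → 9.75% → £2.17
Road atlas £10.83: books → 9.75% → £1.06
Fishing rod £189.65: sports equipment, buyer-exempt → 0% → £0.00
Running shoes £68.80: clothing & footwear, buyer-exempt → 0% → £0.00
Total tax = £6.16 + £2.17 + £1.06 = £9.39

£9.39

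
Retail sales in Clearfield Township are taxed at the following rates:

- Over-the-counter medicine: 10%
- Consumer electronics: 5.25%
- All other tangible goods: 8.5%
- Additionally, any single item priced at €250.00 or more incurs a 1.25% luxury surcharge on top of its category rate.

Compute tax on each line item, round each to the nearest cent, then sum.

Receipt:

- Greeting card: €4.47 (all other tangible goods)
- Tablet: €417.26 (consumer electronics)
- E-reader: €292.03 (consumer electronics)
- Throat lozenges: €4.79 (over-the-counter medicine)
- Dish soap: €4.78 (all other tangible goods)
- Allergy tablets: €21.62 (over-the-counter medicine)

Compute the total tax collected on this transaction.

Greeting card €4.47: all other tangible goods → 8.5% → €0.38
Tablet €417.26: consumer electronics → 5.25% + 1.25% surcharge = 6.5% → €27.12
E-reader €292.03: consumer electronics → 5.25% + 1.25% surcharge = 6.5% → €18.98
Throat lozenges €4.79: over-the-counter medicine → 10% → €0.48
Dish soap €4.78: all other tangible goods → 8.5% → €0.41
Allergy tablets €21.62: over-the-counter medicine → 10% → €2.16
Total tax = €0.38 + €27.12 + €18.98 + €0.48 + €0.41 + €2.16 = €49.53

€49.53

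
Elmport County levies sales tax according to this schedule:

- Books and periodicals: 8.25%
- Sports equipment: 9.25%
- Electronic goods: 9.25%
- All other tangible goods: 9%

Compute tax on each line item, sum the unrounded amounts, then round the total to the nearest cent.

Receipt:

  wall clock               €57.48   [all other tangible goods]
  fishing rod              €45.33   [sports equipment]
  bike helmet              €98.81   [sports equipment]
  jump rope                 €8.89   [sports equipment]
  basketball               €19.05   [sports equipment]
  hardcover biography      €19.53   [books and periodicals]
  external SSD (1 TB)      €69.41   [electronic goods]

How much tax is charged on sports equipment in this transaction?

Fishing rod €45.33: sports equipment → 9.25% → €4.193025
Bike helmet €98.81: sports equipment → 9.25% → €9.139925
Jump rope €8.89: sports equipment → 9.25% → €0.822325
Basketball €19.05: sports equipment → 9.25% → €1.762125
Tax on sports equipment: unrounded sum = €15.9174 → €15.92

€15.92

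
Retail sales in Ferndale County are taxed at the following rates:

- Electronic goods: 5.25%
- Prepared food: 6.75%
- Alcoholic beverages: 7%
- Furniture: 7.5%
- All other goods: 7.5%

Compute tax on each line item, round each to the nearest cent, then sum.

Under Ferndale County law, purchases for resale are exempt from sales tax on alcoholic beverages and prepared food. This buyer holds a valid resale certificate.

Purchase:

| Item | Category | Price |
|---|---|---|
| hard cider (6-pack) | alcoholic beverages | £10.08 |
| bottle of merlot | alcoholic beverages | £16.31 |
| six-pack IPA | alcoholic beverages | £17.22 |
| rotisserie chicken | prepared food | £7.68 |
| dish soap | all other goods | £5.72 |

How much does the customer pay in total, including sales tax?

£57.44

Hard cider (6-pack) £10.08: alcoholic beverages, buyer-exempt → 0% → £0.00
Bottle of merlot £16.31: alcoholic beverages, buyer-exempt → 0% → £0.00
Six-pack IPA £17.22: alcoholic beverages, buyer-exempt → 0% → £0.00
Rotisserie chicken £7.68: prepared food, buyer-exempt → 0% → £0.00
Dish soap £5.72: all other goods → 7.5% → £0.43
Subtotal = £57.01; tax = £0.43; total due = £57.44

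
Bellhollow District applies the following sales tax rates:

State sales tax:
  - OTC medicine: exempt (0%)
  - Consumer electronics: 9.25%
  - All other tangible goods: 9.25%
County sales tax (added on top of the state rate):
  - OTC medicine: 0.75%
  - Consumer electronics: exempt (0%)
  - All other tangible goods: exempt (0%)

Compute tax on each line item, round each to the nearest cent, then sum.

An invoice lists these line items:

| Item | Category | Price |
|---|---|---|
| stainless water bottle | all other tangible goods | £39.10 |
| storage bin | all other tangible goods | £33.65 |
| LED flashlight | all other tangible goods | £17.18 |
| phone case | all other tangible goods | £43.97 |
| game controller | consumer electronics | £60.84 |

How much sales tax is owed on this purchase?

£18.02

Stainless water bottle £39.10: all other tangible goods → 9.25% + 0% county = 9.25% → £3.62
Storage bin £33.65: all other tangible goods → 9.25% + 0% county = 9.25% → £3.11
LED flashlight £17.18: all other tangible goods → 9.25% + 0% county = 9.25% → £1.59
Phone case £43.97: all other tangible goods → 9.25% + 0% county = 9.25% → £4.07
Game controller £60.84: consumer electronics → 9.25% + 0% county = 9.25% → £5.63
Total tax = £3.62 + £3.11 + £1.59 + £4.07 + £5.63 = £18.02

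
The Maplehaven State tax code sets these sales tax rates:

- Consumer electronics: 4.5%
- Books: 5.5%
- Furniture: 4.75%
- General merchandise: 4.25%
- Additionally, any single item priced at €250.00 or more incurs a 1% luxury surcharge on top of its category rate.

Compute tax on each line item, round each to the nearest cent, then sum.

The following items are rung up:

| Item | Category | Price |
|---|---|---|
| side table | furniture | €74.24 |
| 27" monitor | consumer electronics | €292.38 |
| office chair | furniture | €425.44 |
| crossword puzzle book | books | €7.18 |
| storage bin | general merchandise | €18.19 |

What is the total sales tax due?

€45.23

Side table €74.24: furniture → 4.75% → €3.53
27" monitor €292.38: consumer electronics → 4.5% + 1% surcharge = 5.5% → €16.08
Office chair €425.44: furniture → 4.75% + 1% surcharge = 5.75% → €24.46
Crossword puzzle book €7.18: books → 5.5% → €0.39
Storage bin €18.19: general merchandise → 4.25% → €0.77
Total tax = €3.53 + €16.08 + €24.46 + €0.39 + €0.77 = €45.23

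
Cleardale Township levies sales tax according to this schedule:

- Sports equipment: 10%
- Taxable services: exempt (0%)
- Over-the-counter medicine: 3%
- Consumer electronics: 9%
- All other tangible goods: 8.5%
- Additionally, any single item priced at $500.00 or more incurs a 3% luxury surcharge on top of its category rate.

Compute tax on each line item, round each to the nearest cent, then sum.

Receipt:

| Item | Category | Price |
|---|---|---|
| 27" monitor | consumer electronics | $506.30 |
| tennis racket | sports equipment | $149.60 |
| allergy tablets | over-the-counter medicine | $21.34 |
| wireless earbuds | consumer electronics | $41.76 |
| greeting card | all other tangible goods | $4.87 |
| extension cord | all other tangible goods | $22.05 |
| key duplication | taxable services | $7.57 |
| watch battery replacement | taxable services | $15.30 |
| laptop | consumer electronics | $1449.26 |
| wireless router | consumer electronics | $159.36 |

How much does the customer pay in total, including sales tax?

27" monitor $506.30: consumer electronics → 9% + 3% surcharge = 12% → $60.76
Tennis racket $149.60: sports equipment → 10% → $14.96
Allergy tablets $21.34: over-the-counter medicine → 3% → $0.64
Wireless earbuds $41.76: consumer electronics → 9% → $3.76
Greeting card $4.87: all other tangible goods → 8.5% → $0.41
Extension cord $22.05: all other tangible goods → 8.5% → $1.87
Key duplication $7.57: taxable services → 0% → $0.00
Watch battery replacement $15.30: taxable services → 0% → $0.00
Laptop $1449.26: consumer electronics → 9% + 3% surcharge = 12% → $173.91
Wireless router $159.36: consumer electronics → 9% → $14.34
Subtotal = $2377.41; tax = $270.65; total due = $2648.06

$2648.06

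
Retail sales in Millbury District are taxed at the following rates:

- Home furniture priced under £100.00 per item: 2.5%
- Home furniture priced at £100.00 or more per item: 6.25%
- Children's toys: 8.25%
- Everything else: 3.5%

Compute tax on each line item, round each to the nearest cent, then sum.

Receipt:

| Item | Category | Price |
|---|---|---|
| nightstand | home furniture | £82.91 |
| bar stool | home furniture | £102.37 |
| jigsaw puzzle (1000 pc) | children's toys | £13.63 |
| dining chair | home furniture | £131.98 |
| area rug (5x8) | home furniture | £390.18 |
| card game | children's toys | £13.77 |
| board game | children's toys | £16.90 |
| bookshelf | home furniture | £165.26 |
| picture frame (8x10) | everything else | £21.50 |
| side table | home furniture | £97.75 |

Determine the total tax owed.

Nightstand £82.91: home furniture, under £100.00 → 2.5% → £2.07
Bar stool £102.37: home furniture, £100.00 or more → 6.25% → £6.40
Jigsaw puzzle (1000 pc) £13.63: children's toys → 8.25% → £1.12
Dining chair £131.98: home furniture, £100.00 or more → 6.25% → £8.25
Area rug (5x8) £390.18: home furniture, £100.00 or more → 6.25% → £24.39
Card game £13.77: children's toys → 8.25% → £1.14
Board game £16.90: children's toys → 8.25% → £1.39
Bookshelf £165.26: home furniture, £100.00 or more → 6.25% → £10.33
Picture frame (8x10) £21.50: everything else → 3.5% → £0.75
Side table £97.75: home furniture, under £100.00 → 2.5% → £2.44
Total tax = £2.07 + £6.40 + £1.12 + £8.25 + £24.39 + £1.14 + £1.39 + £10.33 + £0.75 + £2.44 = £58.28

£58.28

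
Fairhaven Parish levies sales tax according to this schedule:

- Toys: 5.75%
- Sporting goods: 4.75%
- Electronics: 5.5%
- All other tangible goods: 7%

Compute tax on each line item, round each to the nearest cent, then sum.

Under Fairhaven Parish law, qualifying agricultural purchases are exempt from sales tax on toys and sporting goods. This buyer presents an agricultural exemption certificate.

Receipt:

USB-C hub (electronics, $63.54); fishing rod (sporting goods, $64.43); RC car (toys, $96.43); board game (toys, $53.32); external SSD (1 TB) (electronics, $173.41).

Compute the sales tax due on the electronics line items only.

$13.03

USB-C hub $63.54: electronics → 5.5% → $3.49
External SSD (1 TB) $173.41: electronics → 5.5% → $9.54
Tax on electronics = $3.49 + $9.54 = $13.03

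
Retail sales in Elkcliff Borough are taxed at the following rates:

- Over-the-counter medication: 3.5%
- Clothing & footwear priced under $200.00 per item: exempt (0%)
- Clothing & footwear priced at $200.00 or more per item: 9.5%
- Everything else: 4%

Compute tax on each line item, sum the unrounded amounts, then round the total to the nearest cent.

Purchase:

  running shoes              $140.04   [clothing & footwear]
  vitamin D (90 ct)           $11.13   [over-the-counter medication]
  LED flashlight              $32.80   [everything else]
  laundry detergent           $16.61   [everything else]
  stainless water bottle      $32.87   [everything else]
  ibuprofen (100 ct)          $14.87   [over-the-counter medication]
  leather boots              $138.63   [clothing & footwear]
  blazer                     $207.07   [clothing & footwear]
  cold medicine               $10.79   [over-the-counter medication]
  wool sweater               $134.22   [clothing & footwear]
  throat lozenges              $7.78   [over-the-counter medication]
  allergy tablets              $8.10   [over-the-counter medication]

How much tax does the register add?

$24.81

Running shoes $140.04: clothing & footwear, under $200.00 → 0% → $0.00
Vitamin D (90 ct) $11.13: over-the-counter medication → 3.5% → $0.38955
LED flashlight $32.80: everything else → 4% → $1.312
Laundry detergent $16.61: everything else → 4% → $0.6644
Stainless water bottle $32.87: everything else → 4% → $1.3148
Ibuprofen (100 ct) $14.87: over-the-counter medication → 3.5% → $0.52045
Leather boots $138.63: clothing & footwear, under $200.00 → 0% → $0.00
Blazer $207.07: clothing & footwear, $200.00 or more → 9.5% → $19.67165
Cold medicine $10.79: over-the-counter medication → 3.5% → $0.37765
Wool sweater $134.22: clothing & footwear, under $200.00 → 0% → $0.00
Throat lozenges $7.78: over-the-counter medication → 3.5% → $0.2723
Allergy tablets $8.10: over-the-counter medication → 3.5% → $0.2835
Unrounded tax sum = $24.8063 → $24.81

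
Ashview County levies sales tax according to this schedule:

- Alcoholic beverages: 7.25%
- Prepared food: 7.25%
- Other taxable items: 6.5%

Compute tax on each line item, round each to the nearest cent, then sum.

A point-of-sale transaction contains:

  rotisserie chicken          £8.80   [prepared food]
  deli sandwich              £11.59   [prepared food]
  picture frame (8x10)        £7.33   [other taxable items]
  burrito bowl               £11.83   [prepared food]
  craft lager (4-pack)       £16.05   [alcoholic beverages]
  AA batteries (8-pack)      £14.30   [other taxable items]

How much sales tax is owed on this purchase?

£4.91

Rotisserie chicken £8.80: prepared food → 7.25% → £0.64
Deli sandwich £11.59: prepared food → 7.25% → £0.84
Picture frame (8x10) £7.33: other taxable items → 6.5% → £0.48
Burrito bowl £11.83: prepared food → 7.25% → £0.86
Craft lager (4-pack) £16.05: alcoholic beverages → 7.25% → £1.16
AA batteries (8-pack) £14.30: other taxable items → 6.5% → £0.93
Total tax = £0.64 + £0.84 + £0.48 + £0.86 + £1.16 + £0.93 = £4.91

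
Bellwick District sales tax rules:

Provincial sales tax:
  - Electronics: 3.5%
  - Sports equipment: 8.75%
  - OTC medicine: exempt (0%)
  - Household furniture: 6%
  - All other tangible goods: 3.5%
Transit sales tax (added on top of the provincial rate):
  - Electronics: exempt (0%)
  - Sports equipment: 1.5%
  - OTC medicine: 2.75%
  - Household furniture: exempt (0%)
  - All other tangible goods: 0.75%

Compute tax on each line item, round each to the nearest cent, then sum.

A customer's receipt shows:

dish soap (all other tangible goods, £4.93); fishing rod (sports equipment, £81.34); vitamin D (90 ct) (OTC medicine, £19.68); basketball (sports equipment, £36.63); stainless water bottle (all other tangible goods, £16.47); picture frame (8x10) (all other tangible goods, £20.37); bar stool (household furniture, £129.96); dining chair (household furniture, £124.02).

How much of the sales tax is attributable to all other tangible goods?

£1.78

Dish soap £4.93: all other tangible goods → 3.5% + 0.75% transit = 4.25% → £0.21
Stainless water bottle £16.47: all other tangible goods → 3.5% + 0.75% transit = 4.25% → £0.70
Picture frame (8x10) £20.37: all other tangible goods → 3.5% + 0.75% transit = 4.25% → £0.87
Tax on all other tangible goods = £0.21 + £0.70 + £0.87 = £1.78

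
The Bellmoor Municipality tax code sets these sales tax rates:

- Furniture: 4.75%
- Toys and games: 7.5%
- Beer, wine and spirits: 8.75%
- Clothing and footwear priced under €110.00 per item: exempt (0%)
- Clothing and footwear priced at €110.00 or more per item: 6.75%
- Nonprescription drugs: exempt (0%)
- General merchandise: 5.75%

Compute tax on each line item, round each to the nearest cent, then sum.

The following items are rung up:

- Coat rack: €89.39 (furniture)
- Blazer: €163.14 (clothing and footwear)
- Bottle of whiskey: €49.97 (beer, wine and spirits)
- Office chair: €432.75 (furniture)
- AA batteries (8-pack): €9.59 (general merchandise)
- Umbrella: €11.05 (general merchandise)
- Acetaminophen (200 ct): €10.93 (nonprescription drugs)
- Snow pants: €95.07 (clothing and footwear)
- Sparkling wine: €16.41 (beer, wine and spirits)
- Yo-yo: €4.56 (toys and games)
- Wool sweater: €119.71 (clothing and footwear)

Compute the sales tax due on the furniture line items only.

€24.81

Coat rack €89.39: furniture → 4.75% → €4.25
Office chair €432.75: furniture → 4.75% → €20.56
Tax on furniture = €4.25 + €20.56 = €24.81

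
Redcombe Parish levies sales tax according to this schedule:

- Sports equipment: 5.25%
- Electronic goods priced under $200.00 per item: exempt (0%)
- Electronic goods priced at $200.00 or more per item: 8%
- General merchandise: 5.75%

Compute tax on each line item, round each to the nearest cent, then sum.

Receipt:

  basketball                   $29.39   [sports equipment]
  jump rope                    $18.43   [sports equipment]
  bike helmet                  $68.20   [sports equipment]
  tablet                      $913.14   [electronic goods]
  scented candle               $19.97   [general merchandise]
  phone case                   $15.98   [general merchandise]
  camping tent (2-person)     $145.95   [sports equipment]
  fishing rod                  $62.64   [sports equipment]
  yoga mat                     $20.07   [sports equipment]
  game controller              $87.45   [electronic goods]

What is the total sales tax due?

Basketball $29.39: sports equipment → 5.25% → $1.54
Jump rope $18.43: sports equipment → 5.25% → $0.97
Bike helmet $68.20: sports equipment → 5.25% → $3.58
Tablet $913.14: electronic goods, $200.00 or more → 8% → $73.05
Scented candle $19.97: general merchandise → 5.75% → $1.15
Phone case $15.98: general merchandise → 5.75% → $0.92
Camping tent (2-person) $145.95: sports equipment → 5.25% → $7.66
Fishing rod $62.64: sports equipment → 5.25% → $3.29
Yoga mat $20.07: sports equipment → 5.25% → $1.05
Game controller $87.45: electronic goods, under $200.00 → 0% → $0.00
Total tax = $1.54 + $0.97 + $3.58 + $73.05 + $1.15 + $0.92 + $7.66 + $3.29 + $1.05 = $93.21

$93.21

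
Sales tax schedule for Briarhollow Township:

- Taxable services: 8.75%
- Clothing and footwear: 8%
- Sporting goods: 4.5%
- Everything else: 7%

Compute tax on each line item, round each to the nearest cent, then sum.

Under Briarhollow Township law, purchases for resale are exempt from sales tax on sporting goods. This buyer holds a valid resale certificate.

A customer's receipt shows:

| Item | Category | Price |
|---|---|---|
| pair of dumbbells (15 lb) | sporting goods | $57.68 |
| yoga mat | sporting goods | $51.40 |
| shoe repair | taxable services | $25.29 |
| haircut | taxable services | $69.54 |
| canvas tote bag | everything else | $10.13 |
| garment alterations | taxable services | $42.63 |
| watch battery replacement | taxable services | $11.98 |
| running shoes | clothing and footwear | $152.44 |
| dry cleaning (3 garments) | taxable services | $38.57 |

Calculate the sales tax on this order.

Pair of dumbbells (15 lb) $57.68: sporting goods, buyer-exempt → 0% → $0.00
Yoga mat $51.40: sporting goods, buyer-exempt → 0% → $0.00
Shoe repair $25.29: taxable services → 8.75% → $2.21
Haircut $69.54: taxable services → 8.75% → $6.08
Canvas tote bag $10.13: everything else → 7% → $0.71
Garment alterations $42.63: taxable services → 8.75% → $3.73
Watch battery replacement $11.98: taxable services → 8.75% → $1.05
Running shoes $152.44: clothing and footwear → 8% → $12.20
Dry cleaning (3 garments) $38.57: taxable services → 8.75% → $3.37
Total tax = $2.21 + $6.08 + $0.71 + $3.73 + $1.05 + $12.20 + $3.37 = $29.35

$29.35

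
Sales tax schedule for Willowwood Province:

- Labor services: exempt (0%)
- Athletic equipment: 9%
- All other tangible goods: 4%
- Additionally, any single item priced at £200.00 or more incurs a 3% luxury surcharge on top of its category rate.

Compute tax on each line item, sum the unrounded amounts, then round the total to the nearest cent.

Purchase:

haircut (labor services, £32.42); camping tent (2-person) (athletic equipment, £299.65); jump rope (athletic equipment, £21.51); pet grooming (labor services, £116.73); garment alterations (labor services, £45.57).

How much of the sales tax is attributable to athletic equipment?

£37.89

Camping tent (2-person) £299.65: athletic equipment → 9% + 3% surcharge = 12% → £35.958
Jump rope £21.51: athletic equipment → 9% → £1.9359
Tax on athletic equipment: unrounded sum = £37.8939 → £37.89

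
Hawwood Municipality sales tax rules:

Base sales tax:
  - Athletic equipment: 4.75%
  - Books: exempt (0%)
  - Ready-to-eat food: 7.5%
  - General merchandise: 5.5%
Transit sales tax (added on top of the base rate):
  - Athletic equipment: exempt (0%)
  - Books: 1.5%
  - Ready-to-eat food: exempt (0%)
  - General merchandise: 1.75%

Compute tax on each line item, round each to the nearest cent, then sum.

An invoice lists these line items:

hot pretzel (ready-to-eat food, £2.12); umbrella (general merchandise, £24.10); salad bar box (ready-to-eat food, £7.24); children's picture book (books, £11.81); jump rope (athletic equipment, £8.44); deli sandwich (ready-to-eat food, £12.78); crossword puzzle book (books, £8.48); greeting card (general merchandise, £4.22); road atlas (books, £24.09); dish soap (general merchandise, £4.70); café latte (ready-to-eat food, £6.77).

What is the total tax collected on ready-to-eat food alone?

£2.17

Hot pretzel £2.12: ready-to-eat food → 7.5% + 0% transit = 7.5% → £0.16
Salad bar box £7.24: ready-to-eat food → 7.5% + 0% transit = 7.5% → £0.54
Deli sandwich £12.78: ready-to-eat food → 7.5% + 0% transit = 7.5% → £0.96
Café latte £6.77: ready-to-eat food → 7.5% + 0% transit = 7.5% → £0.51
Tax on ready-to-eat food = £0.16 + £0.54 + £0.96 + £0.51 = £2.17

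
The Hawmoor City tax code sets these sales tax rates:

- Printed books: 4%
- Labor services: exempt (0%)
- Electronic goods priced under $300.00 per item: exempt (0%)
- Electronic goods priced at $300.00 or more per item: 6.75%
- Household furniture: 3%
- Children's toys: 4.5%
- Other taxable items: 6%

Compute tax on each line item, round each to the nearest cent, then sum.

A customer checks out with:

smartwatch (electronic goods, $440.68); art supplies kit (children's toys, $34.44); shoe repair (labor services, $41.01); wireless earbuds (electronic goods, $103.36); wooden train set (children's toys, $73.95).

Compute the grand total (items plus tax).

$728.07

Smartwatch $440.68: electronic goods, $300.00 or more → 6.75% → $29.75
Art supplies kit $34.44: children's toys → 4.5% → $1.55
Shoe repair $41.01: labor services → 0% → $0.00
Wireless earbuds $103.36: electronic goods, under $300.00 → 0% → $0.00
Wooden train set $73.95: children's toys → 4.5% → $3.33
Subtotal = $693.44; tax = $34.63; total due = $728.07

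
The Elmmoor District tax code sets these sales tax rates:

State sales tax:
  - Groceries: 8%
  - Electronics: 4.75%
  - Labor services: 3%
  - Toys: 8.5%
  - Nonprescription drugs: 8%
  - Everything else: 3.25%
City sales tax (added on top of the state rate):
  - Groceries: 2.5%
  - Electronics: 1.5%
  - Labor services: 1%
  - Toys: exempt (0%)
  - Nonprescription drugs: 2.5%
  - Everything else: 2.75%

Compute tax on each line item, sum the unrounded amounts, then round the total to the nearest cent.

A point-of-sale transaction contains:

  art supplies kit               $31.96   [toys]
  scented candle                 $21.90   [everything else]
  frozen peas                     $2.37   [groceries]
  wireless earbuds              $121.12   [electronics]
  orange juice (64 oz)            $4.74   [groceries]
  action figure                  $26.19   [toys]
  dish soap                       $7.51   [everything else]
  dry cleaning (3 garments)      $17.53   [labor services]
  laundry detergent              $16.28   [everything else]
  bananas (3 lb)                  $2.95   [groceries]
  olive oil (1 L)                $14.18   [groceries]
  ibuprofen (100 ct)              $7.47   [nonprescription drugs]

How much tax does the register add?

$19.28

Art supplies kit $31.96: toys → 8.5% + 0% city = 8.5% → $2.7166
Scented candle $21.90: everything else → 3.25% + 2.75% city = 6% → $1.314
Frozen peas $2.37: groceries → 8% + 2.5% city = 10.5% → $0.24885
Wireless earbuds $121.12: electronics → 4.75% + 1.5% city = 6.25% → $7.57
Orange juice (64 oz) $4.74: groceries → 8% + 2.5% city = 10.5% → $0.4977
Action figure $26.19: toys → 8.5% + 0% city = 8.5% → $2.22615
Dish soap $7.51: everything else → 3.25% + 2.75% city = 6% → $0.4506
Dry cleaning (3 garments) $17.53: labor services → 3% + 1% city = 4% → $0.7012
Laundry detergent $16.28: everything else → 3.25% + 2.75% city = 6% → $0.9768
Bananas (3 lb) $2.95: groceries → 8% + 2.5% city = 10.5% → $0.30975
Olive oil (1 L) $14.18: groceries → 8% + 2.5% city = 10.5% → $1.4889
Ibuprofen (100 ct) $7.47: nonprescription drugs → 8% + 2.5% city = 10.5% → $0.78435
Unrounded tax sum = $19.2849 → $19.28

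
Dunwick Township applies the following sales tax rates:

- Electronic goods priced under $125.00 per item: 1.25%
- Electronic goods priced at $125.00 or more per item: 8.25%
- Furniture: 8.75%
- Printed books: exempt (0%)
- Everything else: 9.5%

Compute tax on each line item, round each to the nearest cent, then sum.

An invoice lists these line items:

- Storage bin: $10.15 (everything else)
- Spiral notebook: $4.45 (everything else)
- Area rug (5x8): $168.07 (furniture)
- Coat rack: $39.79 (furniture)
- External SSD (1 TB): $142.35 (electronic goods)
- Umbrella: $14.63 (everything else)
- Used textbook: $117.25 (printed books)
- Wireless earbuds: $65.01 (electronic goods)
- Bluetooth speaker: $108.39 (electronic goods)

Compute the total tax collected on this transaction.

Storage bin $10.15: everything else → 9.5% → $0.96
Spiral notebook $4.45: everything else → 9.5% → $0.42
Area rug (5x8) $168.07: furniture → 8.75% → $14.71
Coat rack $39.79: furniture → 8.75% → $3.48
External SSD (1 TB) $142.35: electronic goods, $125.00 or more → 8.25% → $11.74
Umbrella $14.63: everything else → 9.5% → $1.39
Used textbook $117.25: printed books → 0% → $0.00
Wireless earbuds $65.01: electronic goods, under $125.00 → 1.25% → $0.81
Bluetooth speaker $108.39: electronic goods, under $125.00 → 1.25% → $1.35
Total tax = $0.96 + $0.42 + $14.71 + $3.48 + $11.74 + $1.39 + $0.81 + $1.35 = $34.86

$34.86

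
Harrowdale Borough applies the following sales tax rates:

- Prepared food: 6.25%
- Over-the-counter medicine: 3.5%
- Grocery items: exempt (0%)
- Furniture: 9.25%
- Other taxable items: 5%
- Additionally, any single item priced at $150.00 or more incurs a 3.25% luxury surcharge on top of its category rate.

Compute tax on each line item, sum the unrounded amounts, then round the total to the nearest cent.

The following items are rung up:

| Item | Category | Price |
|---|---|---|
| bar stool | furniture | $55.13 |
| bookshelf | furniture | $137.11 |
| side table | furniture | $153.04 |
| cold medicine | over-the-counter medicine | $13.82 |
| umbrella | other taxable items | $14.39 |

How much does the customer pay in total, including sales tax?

$411.61

Bar stool $55.13: furniture → 9.25% → $5.099525
Bookshelf $137.11: furniture → 9.25% → $12.682675
Side table $153.04: furniture → 9.25% + 3.25% surcharge = 12.5% → $19.13
Cold medicine $13.82: over-the-counter medicine → 3.5% → $0.4837
Umbrella $14.39: other taxable items → 5% → $0.7195
Subtotal = $373.49; unrounded tax = $38.1154 → $38.12; total due = $411.61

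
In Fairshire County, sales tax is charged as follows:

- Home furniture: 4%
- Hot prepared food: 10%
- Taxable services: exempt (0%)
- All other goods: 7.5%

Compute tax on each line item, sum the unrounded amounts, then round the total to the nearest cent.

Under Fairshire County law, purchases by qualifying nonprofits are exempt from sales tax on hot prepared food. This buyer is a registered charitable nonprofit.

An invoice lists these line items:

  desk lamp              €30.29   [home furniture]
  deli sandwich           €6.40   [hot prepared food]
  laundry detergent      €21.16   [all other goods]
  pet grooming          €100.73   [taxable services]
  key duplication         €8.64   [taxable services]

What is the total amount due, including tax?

€170.02

Desk lamp €30.29: home furniture → 4% → €1.2116
Deli sandwich €6.40: hot prepared food, buyer-exempt → 0% → €0.00
Laundry detergent €21.16: all other goods → 7.5% → €1.587
Pet grooming €100.73: taxable services → 0% → €0.00
Key duplication €8.64: taxable services → 0% → €0.00
Subtotal = €167.22; unrounded tax = €2.7986 → €2.80; total due = €170.02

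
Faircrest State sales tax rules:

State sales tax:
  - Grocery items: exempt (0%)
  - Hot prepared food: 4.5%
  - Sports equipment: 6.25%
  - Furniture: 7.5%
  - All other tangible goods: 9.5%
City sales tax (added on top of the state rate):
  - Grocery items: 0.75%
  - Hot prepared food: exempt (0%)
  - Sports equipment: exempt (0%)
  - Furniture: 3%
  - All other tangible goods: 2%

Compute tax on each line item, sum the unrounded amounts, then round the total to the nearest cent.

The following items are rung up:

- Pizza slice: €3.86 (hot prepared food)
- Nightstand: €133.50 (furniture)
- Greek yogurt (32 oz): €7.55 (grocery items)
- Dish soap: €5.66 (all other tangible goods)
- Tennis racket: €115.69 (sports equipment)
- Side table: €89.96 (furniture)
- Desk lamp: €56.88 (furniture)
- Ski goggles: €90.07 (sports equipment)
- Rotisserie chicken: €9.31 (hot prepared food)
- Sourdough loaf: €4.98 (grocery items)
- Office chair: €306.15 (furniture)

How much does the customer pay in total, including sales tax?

Pizza slice €3.86: hot prepared food → 4.5% + 0% city = 4.5% → €0.1737
Nightstand €133.50: furniture → 7.5% + 3% city = 10.5% → €14.0175
Greek yogurt (32 oz) €7.55: grocery items → 0% + 0.75% city = 0.75% → €0.056625
Dish soap €5.66: all other tangible goods → 9.5% + 2% city = 11.5% → €0.6509
Tennis racket €115.69: sports equipment → 6.25% + 0% city = 6.25% → €7.230625
Side table €89.96: furniture → 7.5% + 3% city = 10.5% → €9.4458
Desk lamp €56.88: furniture → 7.5% + 3% city = 10.5% → €5.9724
Ski goggles €90.07: sports equipment → 6.25% + 0% city = 6.25% → €5.629375
Rotisserie chicken €9.31: hot prepared food → 4.5% + 0% city = 4.5% → €0.41895
Sourdough loaf €4.98: grocery items → 0% + 0.75% city = 0.75% → €0.03735
Office chair €306.15: furniture → 7.5% + 3% city = 10.5% → €32.14575
Subtotal = €823.61; unrounded tax = €75.778975 → €75.78; total due = €899.39

€899.39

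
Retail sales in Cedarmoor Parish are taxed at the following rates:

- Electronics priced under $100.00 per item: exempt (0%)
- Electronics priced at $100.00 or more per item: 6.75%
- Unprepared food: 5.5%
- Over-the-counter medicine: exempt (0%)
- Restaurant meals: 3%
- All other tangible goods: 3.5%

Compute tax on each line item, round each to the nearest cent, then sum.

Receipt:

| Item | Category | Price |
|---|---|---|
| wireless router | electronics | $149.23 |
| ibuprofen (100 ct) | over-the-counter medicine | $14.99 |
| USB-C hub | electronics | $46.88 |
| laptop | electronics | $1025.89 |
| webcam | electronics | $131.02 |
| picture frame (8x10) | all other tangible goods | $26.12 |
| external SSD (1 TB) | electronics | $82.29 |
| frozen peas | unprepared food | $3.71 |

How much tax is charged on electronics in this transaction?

Wireless router $149.23: electronics, $100.00 or more → 6.75% → $10.07
USB-C hub $46.88: electronics, under $100.00 → 0% → $0.00
Laptop $1025.89: electronics, $100.00 or more → 6.75% → $69.25
Webcam $131.02: electronics, $100.00 or more → 6.75% → $8.84
External SSD (1 TB) $82.29: electronics, under $100.00 → 0% → $0.00
Tax on electronics = $10.07 + $0.00 + $69.25 + $8.84 + $0.00 = $88.16

$88.16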